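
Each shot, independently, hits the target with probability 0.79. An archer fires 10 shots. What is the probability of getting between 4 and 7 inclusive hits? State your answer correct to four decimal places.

X ~ Binomial(10, 0.79); P(4 ≤ X ≤ 7) = Σ C(10,k) p^k (1−p)^(10−k) over k:
  k=4: C(10,4)·0.79^4·0.21^6 = 0.007015
  k=5: C(10,5)·0.79^5·0.21^5 = 0.031669
  k=6: C(10,6)·0.79^6·0.21^4 = 0.099279
  k=7: C(10,7)·0.79^7·0.21^3 = 0.213417
Total = 0.351380

0.3514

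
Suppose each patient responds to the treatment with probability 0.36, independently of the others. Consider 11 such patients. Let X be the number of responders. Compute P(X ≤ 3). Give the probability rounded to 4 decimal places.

X ~ Binomial(11, 0.36); P(X ≤ 3) = Σ C(11,k) p^k (1−p)^(11−k) over k:
  k=0: C(11,0)·0.36^0·0.64^11 = 0.007379
  k=1: C(11,1)·0.36^1·0.64^10 = 0.045656
  k=2: C(11,2)·0.36^2·0.64^9 = 0.128407
  k=3: C(11,3)·0.36^3·0.64^8 = 0.216686
Total = 0.398127

0.3981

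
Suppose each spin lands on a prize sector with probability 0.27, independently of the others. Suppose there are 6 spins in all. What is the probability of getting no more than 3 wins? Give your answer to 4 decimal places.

0.9508

X ~ Binomial(6, 0.27); P(X ≤ 3) = Σ C(6,k) p^k (1−p)^(6−k) over k:
  k=0: C(6,0)·0.27^0·0.73^6 = 0.151334
  k=1: C(6,1)·0.27^1·0.73^5 = 0.335838
  k=2: C(6,2)·0.27^2·0.73^4 = 0.310535
  k=3: C(6,3)·0.27^3·0.73^3 = 0.153140
Total = 0.950847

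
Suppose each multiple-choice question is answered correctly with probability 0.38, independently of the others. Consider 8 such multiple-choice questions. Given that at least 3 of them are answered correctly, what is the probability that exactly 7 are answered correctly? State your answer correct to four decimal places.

0.0088

X ~ Binomial(8, 0.38). Want P(X=7 | X≥3) = P(X=7) / P(X≥3).
P(X=7) = C(8,7)·0.38^7·0.62^1 = 0.005675
P(X≥3) = 1 − 0.021834 − 0.107057 − 0.229655 = 0.641454
Ratio = 0.005675 / 0.641454 = 0.008847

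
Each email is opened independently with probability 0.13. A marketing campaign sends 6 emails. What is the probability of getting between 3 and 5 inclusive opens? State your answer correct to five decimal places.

X ~ Binomial(6, 0.13); P(3 ≤ X ≤ 5) = Σ C(6,k) p^k (1−p)^(6−k) over k:
  k=3: C(6,3)·0.13^3·0.87^3 = 0.0289346
  k=4: C(6,4)·0.13^4·0.87^2 = 0.0032427
  k=5: C(6,5)·0.13^5·0.87^1 = 0.0001938
Total = 0.0323711

0.03237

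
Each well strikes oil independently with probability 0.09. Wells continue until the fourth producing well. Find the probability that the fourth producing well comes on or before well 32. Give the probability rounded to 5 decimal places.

Finishing within 32 wells ⇔ at least 4 successes in the first 32. With X ~ Binomial(32, 0.09), P(Y ≤ 32) = 1 − P(X ≤ 3).
  k=0: C(32,0)·0.09^0·0.91^32 = 0.0489018
  k=1: C(32,1)·0.09^1·0.91^31 = 0.1547660
  k=2: C(32,2)·0.09^2·0.91^30 = 0.2372512
  k=3: C(32,3)·0.09^3·0.91^29 = 0.2346441
1 − 0.6755631 = 0.3244369

0.32444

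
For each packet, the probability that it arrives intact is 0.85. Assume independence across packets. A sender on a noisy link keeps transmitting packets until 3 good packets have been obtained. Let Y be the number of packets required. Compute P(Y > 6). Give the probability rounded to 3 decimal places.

0.006

Needing more than 6 packets ⇔ fewer than 3 successes in the first 6. With X ~ Binomial(6, 0.85), P(Y > 6) = P(X ≤ 2).
  k=0: C(6,0)·0.85^0·0.15^6 = 0.00001
  k=1: C(6,1)·0.85^1·0.15^5 = 0.00039
  k=2: C(6,2)·0.85^2·0.15^4 = 0.00549
P(X ≤ 2) = 0.00589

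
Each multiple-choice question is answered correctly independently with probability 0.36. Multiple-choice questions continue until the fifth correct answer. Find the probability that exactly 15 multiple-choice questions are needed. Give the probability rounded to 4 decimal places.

0.0698

Y = trial on which the fifth success occurs; negative binomial, r=5, p=0.36.
P(Y=15) = C(14,4) · p^5 · (1−p)^10
= 1001 · 0.0060466 · 0.011529 = 0.069782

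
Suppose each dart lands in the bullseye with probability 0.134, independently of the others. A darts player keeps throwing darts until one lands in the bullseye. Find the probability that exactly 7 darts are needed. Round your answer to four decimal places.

0.0565

Geometric (trials to first success), p = 0.134.
P(Y = 7) = (1−p)^6 · p = 0.4218 · 0.134 = 0.056521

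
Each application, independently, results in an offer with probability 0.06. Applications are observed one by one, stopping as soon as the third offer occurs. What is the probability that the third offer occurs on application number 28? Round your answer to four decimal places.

0.0161

Y = trial on which the third success occurs; negative binomial, r=3, p=0.06.
P(Y=28) = C(27,2) · p^3 · (1−p)^25
= 351 · 0.000216 · 0.21291 = 0.016142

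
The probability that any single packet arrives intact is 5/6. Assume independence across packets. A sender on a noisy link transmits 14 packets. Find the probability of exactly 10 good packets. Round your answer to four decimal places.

0.1247

X ~ Binomial(n=14, p=0.833333).
P(X=10) = C(14,10) · p^10 · (1−p)^4
= 1001 · 0.16151 · 0.0007716 = 0.124743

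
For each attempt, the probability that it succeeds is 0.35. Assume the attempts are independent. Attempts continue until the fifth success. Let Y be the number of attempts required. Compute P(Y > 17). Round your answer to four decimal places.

Needing more than 17 attempts ⇔ fewer than 5 successes in the first 17. With X ~ Binomial(17, 0.35), P(Y > 17) = P(X ≤ 4).
  k=0: C(17,0)·0.35^0·0.65^17 = 0.000660
  k=1: C(17,1)·0.35^1·0.65^16 = 0.006041
  k=2: C(17,2)·0.35^2·0.65^15 = 0.026024
  k=3: C(17,3)·0.35^3·0.65^14 = 0.070065
  k=4: C(17,4)·0.35^4·0.65^13 = 0.132045
P(X ≤ 4) = 0.234835

0.2348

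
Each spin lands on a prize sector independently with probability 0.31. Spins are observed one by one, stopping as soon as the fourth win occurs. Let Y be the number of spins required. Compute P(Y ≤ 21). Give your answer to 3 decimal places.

Finishing within 21 spins ⇔ at least 4 successes in the first 21. With X ~ Binomial(21, 0.31), P(Y ≤ 21) = 1 − P(X ≤ 3).
  k=0: C(21,0)·0.31^0·0.69^21 = 0.00041
  k=1: C(21,1)·0.31^1·0.69^20 = 0.00390
  k=2: C(21,2)·0.31^2·0.69^19 = 0.01750
  k=3: C(21,3)·0.31^3·0.69^18 = 0.04980
1 − 0.07161 = 0.92839

0.928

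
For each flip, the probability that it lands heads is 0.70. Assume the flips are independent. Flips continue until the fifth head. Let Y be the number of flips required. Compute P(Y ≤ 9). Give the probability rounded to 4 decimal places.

Finishing within 9 flips ⇔ at least 5 successes in the first 9. With X ~ Binomial(9, 0.70), P(Y ≤ 9) = 1 − P(X ≤ 4).
  k=0: C(9,0)·0.70^0·0.30^9 = 0.000020
  k=1: C(9,1)·0.70^1·0.30^8 = 0.000413
  k=2: C(9,2)·0.70^2·0.30^7 = 0.003858
  k=3: C(9,3)·0.70^3·0.30^6 = 0.021004
  k=4: C(9,4)·0.70^4·0.30^5 = 0.073514
1 − 0.098809 = 0.901191

0.9012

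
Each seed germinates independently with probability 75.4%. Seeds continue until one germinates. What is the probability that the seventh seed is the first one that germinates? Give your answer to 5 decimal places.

Geometric (trials to first success), p = 0.754.
P(Y = 7) = (1−p)^6 · p = 0.00022162 · 0.754 = 0.0001671

0.00017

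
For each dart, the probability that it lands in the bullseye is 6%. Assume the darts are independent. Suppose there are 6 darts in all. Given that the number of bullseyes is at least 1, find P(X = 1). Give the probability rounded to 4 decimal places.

X ~ Binomial(6, 0.06). Want P(X=1 | X≥1) = P(X=1) / P(X≥1).
P(X=1) = C(6,1)·0.06^1·0.94^5 = 0.264205
P(X≥1) = 1 − 0.689870 = 0.310130
Ratio = 0.264205 / 0.310130 = 0.851918

0.8519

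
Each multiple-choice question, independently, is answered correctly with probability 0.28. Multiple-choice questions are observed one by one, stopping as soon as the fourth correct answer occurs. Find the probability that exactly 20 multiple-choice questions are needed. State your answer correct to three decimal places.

Y = trial on which the fourth success occurs; negative binomial, r=4, p=0.28.
P(Y=20) = C(19,3) · p^4 · (1−p)^16
= 969 · 0.0061466 · 0.0052158 = 0.03107

0.031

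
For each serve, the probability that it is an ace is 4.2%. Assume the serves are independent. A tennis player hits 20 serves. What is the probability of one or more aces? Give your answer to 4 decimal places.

0.5761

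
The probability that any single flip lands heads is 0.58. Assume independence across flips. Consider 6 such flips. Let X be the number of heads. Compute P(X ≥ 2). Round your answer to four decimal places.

0.9490

X ~ Binomial(6, 0.58); P(X ≥ 2) = Σ C(6,k) p^k (1−p)^(6−k) over k:
  k=2: C(6,2)·0.58^2·0.42^4 = 0.157016
  k=3: C(6,3)·0.58^3·0.42^3 = 0.289109
  k=4: C(6,4)·0.58^4·0.42^2 = 0.299434
  k=5: C(6,5)·0.58^5·0.42^1 = 0.165402
  k=6: C(6,6)·0.58^6·0.42^0 = 0.038069
Total = 0.949030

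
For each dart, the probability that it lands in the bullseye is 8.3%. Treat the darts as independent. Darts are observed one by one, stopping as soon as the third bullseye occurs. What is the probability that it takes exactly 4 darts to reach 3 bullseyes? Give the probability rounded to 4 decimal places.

0.0016

Y = trial on which the third success occurs; negative binomial, r=3, p=0.083.
P(Y=4) = C(3,2) · p^3 · (1−p)^1
= 3 · 0.00057179 · 0.917 = 0.001573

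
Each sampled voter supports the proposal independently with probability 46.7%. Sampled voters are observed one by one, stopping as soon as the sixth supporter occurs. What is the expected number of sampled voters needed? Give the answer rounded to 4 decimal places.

Y = total sampled voters until the sixth success; negative binomial with r=6, p=0.467.
E[Y] = r / p = 6 / 0.467 = 12.847966

12.8480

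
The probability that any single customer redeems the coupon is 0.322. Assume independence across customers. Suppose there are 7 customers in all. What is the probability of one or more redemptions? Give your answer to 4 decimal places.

0.9341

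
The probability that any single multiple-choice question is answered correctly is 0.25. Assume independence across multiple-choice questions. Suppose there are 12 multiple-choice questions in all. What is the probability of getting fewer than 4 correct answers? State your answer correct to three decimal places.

0.649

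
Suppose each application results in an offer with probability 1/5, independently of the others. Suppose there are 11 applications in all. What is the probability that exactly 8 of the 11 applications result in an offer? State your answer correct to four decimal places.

X ~ Binomial(n=11, p=0.20).
P(X=8) = C(11,8) · p^8 · (1−p)^3
= 165 · 2.56e-06 · 0.512 = 0.000216

0.0002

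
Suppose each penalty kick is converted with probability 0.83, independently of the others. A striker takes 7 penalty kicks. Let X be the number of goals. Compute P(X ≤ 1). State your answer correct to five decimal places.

0.00014

X ~ Binomial(7, 0.83); P(X ≤ 1) = Σ C(7,k) p^k (1−p)^(7−k) over k:
  k=0: C(7,0)·0.83^0·0.17^7 = 0.0000041
  k=1: C(7,1)·0.83^1·0.17^6 = 0.0001402
Total = 0.0001443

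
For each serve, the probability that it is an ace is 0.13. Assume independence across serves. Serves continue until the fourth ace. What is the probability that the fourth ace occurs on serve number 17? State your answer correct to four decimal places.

Y = trial on which the fourth success occurs; negative binomial, r=4, p=0.13.
P(Y=17) = C(16,3) · p^4 · (1−p)^13
= 560 · 0.00028561 · 0.16359 = 0.026164

0.0262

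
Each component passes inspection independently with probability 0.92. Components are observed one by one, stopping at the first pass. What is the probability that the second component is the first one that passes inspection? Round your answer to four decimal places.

0.0736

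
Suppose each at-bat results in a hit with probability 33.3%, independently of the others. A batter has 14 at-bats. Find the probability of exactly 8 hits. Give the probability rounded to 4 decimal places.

X ~ Binomial(n=14, p=0.333).
P(X=8) = C(14,8) · p^8 · (1−p)^6
= 3003 · 0.0001512 · 0.088055 = 0.039982

0.0400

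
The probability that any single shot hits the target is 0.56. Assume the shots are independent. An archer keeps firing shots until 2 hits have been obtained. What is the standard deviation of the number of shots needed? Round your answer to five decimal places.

Y = total shots until the second success; negative binomial with r=2, p=0.56.
SD(Y) = √[r(1−p)/p²] = √(2.8061224) = 1.6751485

1.67515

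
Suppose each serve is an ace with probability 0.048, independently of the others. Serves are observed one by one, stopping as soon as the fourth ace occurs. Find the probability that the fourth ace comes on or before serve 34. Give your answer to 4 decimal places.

0.0785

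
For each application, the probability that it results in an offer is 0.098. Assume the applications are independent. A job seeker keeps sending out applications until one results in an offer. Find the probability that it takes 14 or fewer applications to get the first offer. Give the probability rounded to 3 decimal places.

Y = number of applications to the first success; geometric, p = 0.098.
P(Y ≤ 14) = 1 − (1−p)^14 = 1 − 0.23599 = 0.76401

0.764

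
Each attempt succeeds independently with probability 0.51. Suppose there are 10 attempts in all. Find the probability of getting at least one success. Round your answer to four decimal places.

0.9992

P(at least one) = 1 − P(none) = 1 − (1 − 0.51)^10
= 1 − 0.000798 = 0.999202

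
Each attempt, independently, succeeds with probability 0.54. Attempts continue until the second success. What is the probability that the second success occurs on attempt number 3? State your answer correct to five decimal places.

0.26827

Y = trial on which the second success occurs; negative binomial, r=2, p=0.54.
P(Y=3) = C(2,1) · p^2 · (1−p)^1
= 2 · 0.2916 · 0.46 = 0.2682720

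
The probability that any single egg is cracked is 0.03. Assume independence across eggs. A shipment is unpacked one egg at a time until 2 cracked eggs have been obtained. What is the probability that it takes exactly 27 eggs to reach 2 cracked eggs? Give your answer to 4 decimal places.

Y = trial on which the second success occurs; negative binomial, r=2, p=0.03.
P(Y=27) = C(26,1) · p^2 · (1−p)^25
= 26 · 0.0009 · 0.46697 = 0.010927

0.0109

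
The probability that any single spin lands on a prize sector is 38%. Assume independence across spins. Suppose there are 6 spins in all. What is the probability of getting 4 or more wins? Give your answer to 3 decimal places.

X ~ Binomial(6, 0.38); P(X ≥ 4) = Σ C(6,k) p^k (1−p)^(6−k) over k:
  k=4: C(6,4)·0.38^4·0.62^2 = 0.12023
  k=5: C(6,5)·0.38^5·0.62^1 = 0.02948
  k=6: C(6,6)·0.38^6·0.62^0 = 0.00301
Total = 0.15272

0.153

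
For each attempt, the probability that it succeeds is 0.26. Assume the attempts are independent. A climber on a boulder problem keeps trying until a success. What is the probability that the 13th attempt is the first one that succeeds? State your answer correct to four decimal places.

0.0070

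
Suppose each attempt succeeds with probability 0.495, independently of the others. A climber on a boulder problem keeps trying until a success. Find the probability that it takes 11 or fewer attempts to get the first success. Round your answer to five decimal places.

0.99946

Y = number of attempts to the first success; geometric, p = 0.495.
P(Y ≤ 11) = 1 − (1−p)^11 = 1 − 0.0005448 = 0.9994552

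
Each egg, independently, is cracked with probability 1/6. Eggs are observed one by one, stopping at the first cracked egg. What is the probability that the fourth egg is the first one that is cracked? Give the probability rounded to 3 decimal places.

0.096

Geometric (trials to first success), p = 0.166667.
P(Y = 4) = (1−p)^3 · p = 0.5787 · 0.166667 = 0.09645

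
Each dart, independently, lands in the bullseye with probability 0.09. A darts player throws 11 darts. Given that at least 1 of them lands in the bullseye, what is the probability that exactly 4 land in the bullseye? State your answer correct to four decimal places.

0.0173

X ~ Binomial(11, 0.09). Want P(X=4 | X≥1) = P(X=4) / P(X≥1).
P(X=4) = C(11,4)·0.09^4·0.91^7 = 0.011189
P(X≥1) = 1 − 0.354369 = 0.645631
Ratio = 0.011189 / 0.645631 = 0.017330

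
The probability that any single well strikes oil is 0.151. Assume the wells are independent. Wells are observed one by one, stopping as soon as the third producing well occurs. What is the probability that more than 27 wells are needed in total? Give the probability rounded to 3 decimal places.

Needing more than 27 wells ⇔ fewer than 3 successes in the first 27. With X ~ Binomial(27, 0.151), P(Y > 27) = P(X ≤ 2).
  k=0: C(27,0)·0.151^0·0.849^27 = 0.01204
  k=1: C(27,1)·0.151^1·0.849^26 = 0.05780
  k=2: C(27,2)·0.151^2·0.849^25 = 0.13365
P(X ≤ 2) = 0.20348

0.203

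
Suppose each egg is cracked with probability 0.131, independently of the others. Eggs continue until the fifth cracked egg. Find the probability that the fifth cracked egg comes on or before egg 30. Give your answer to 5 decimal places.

Finishing within 30 eggs ⇔ at least 5 successes in the first 30. With X ~ Binomial(30, 0.131), P(Y ≤ 30) = 1 − P(X ≤ 4).
  k=0: C(30,0)·0.131^0·0.869^30 = 0.0148113
  k=1: C(30,1)·0.131^1·0.869^29 = 0.0669832
  k=2: C(30,2)·0.131^2·0.869^28 = 0.1464150
  k=3: C(30,3)·0.131^3·0.869^27 = 0.2060032
  k=4: C(30,4)·0.131^4·0.869^26 = 0.2096183
1 − 0.6438310 = 0.3561690

0.35617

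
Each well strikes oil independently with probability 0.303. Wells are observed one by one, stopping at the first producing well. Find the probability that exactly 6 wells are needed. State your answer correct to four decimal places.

Geometric (trials to first success), p = 0.303.
P(Y = 6) = (1−p)^5 · p = 0.1645 · 0.303 = 0.049843

0.0498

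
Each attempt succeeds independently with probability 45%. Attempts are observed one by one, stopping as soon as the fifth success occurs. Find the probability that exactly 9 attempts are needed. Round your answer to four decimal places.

Y = trial on which the fifth success occurs; negative binomial, r=5, p=0.45.
P(Y=9) = C(8,4) · p^5 · (1−p)^4
= 70 · 0.018453 · 0.091506 = 0.118198

0.1182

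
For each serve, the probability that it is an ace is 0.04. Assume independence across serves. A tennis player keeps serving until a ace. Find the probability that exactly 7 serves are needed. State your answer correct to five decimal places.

0.03131

Geometric (trials to first success), p = 0.04.
P(Y = 7) = (1−p)^6 · p = 0.78276 · 0.04 = 0.0313103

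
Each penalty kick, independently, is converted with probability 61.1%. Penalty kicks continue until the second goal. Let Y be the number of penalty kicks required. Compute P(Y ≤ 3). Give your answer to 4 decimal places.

Finishing within 3 penalty kicks ⇔ at least 2 successes in the first 3. With X ~ Binomial(3, 0.611), P(Y ≤ 3) = 1 − P(X ≤ 1).
  k=0: C(3,0)·0.611^0·0.389^3 = 0.058864
  k=1: C(3,1)·0.611^1·0.389^2 = 0.277371
1 − 0.336235 = 0.663765

0.6638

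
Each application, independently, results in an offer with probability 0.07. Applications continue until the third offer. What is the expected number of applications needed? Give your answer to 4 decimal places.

42.8571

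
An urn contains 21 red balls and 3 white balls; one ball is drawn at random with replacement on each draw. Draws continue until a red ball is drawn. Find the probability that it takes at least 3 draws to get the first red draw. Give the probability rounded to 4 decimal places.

0.0156

Y = number of draws to the first success; geometric, p = 0.875.
P(Y > 2) = P(first 2 all fail) = (1−p)^2 = 0.015625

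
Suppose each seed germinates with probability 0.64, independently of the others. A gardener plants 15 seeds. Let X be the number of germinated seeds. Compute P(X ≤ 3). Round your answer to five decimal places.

0.00064

X ~ Binomial(15, 0.64); P(X ≤ 3) = Σ C(15,k) p^k (1−p)^(15−k) over k:
  k=0: C(15,0)·0.64^0·0.36^15 = 0.0000002
  k=1: C(15,1)·0.64^1·0.36^14 = 0.0000059
  k=2: C(15,2)·0.64^2·0.36^13 = 0.0000734
  k=3: C(15,3)·0.64^3·0.36^12 = 0.0005652
Total = 0.0006447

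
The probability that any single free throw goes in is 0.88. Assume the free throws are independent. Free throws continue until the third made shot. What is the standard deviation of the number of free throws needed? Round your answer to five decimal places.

0.68182

Y = total free throws until the third success; negative binomial with r=3, p=0.88.
SD(Y) = √[r(1−p)/p²] = √(0.4648760) = 0.6818182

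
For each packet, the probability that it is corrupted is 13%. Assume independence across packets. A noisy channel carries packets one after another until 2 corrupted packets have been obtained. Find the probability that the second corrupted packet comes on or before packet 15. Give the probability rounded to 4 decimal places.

0.5987

Finishing within 15 packets ⇔ at least 2 successes in the first 15. With X ~ Binomial(15, 0.13), P(Y ≤ 15) = 1 − P(X ≤ 1).
  k=0: C(15,0)·0.13^0·0.87^15 = 0.123819
  k=1: C(15,1)·0.13^1·0.87^14 = 0.277526
1 − 0.401346 = 0.598654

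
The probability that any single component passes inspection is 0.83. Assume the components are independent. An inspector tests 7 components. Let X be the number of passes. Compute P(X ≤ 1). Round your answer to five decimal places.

0.00014

X ~ Binomial(7, 0.83); P(X ≤ 1) = Σ C(7,k) p^k (1−p)^(7−k) over k:
  k=0: C(7,0)·0.83^0·0.17^7 = 0.0000041
  k=1: C(7,1)·0.83^1·0.17^6 = 0.0001402
Total = 0.0001443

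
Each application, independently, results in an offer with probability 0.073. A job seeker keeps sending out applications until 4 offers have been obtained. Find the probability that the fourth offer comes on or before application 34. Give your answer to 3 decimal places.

Finishing within 34 applications ⇔ at least 4 successes in the first 34. With X ~ Binomial(34, 0.073), P(Y ≤ 34) = 1 − P(X ≤ 3).
  k=0: C(34,0)·0.073^0·0.927^34 = 0.07598
  k=1: C(34,1)·0.073^1·0.927^33 = 0.20344
  k=2: C(34,2)·0.073^2·0.927^32 = 0.26434
  k=3: C(34,3)·0.073^3·0.927^31 = 0.22204
1 − 0.76580 = 0.23420

0.234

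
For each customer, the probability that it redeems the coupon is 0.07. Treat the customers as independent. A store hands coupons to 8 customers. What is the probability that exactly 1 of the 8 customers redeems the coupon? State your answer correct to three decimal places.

X ~ Binomial(n=8, p=0.07).
P(X=1) = C(8,1) · p^1 · (1−p)^7
= 8 · 0.07 · 0.6017 = 0.33695

0.337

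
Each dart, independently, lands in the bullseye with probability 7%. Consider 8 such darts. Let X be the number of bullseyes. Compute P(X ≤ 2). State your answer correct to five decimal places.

X ~ Binomial(8, 0.07); P(X ≤ 2) = Σ C(8,k) p^k (1−p)^(8−k) over k:
  k=0: C(8,0)·0.07^0·0.93^8 = 0.5595818
  k=1: C(8,1)·0.07^1·0.93^7 = 0.3369525
  k=2: C(8,2)·0.07^2·0.93^6 = 0.0887671
Total = 0.9853014

0.98530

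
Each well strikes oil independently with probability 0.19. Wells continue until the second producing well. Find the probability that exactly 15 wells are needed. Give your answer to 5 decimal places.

0.03265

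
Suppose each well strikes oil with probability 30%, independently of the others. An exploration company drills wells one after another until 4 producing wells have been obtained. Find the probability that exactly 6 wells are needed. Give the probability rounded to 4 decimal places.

Y = trial on which the fourth success occurs; negative binomial, r=4, p=0.30.
P(Y=6) = C(5,3) · p^4 · (1−p)^2
= 10 · 0.0081 · 0.49 = 0.039690

0.0397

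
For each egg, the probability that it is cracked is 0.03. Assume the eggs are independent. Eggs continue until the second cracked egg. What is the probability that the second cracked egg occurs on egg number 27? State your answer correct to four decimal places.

0.0109

Y = trial on which the second success occurs; negative binomial, r=2, p=0.03.
P(Y=27) = C(26,1) · p^2 · (1−p)^25
= 26 · 0.0009 · 0.46697 = 0.010927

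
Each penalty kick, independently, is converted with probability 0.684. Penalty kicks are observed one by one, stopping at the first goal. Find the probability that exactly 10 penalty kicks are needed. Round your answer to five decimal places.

Geometric (trials to first success), p = 0.684.
P(Y = 10) = (1−p)^9 · p = 3.1418e-05 · 0.684 = 0.0000215

0.00002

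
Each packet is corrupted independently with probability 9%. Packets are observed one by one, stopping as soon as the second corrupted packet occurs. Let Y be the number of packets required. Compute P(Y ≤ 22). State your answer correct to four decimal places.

0.6012

Finishing within 22 packets ⇔ at least 2 successes in the first 22. With X ~ Binomial(22, 0.09), P(Y ≤ 22) = 1 − P(X ≤ 1).
  k=0: C(22,0)·0.09^0·0.91^22 = 0.125577
  k=1: C(22,1)·0.09^1·0.91^21 = 0.273234
1 − 0.398811 = 0.601189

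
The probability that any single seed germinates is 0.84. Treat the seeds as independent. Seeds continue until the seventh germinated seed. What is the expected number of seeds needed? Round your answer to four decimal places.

Y = total seeds until the seventh success; negative binomial with r=7, p=0.84.
E[Y] = r / p = 7 / 0.84 = 8.333333

8.3333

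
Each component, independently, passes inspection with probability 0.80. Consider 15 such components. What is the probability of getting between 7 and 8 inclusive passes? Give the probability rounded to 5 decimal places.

0.01727

X ~ Binomial(15, 0.80); P(7 ≤ X ≤ 8) = Σ C(15,k) p^k (1−p)^(15−k) over k:
  k=7: C(15,7)·0.80^7·0.20^8 = 0.0034548
  k=8: C(15,8)·0.80^8·0.20^7 = 0.0138191
Total = 0.0172738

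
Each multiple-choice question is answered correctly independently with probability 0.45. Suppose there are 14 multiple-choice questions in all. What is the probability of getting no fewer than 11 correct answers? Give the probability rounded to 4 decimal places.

0.0114

X ~ Binomial(14, 0.45); P(X ≥ 11) = Σ C(14,k) p^k (1−p)^(14−k) over k:
  k=11: C(14,11)·0.45^11·0.55^3 = 0.009280
  k=12: C(14,12)·0.45^12·0.55^2 = 0.001898
  k=13: C(14,13)·0.45^13·0.55^1 = 0.000239
  k=14: C(14,14)·0.45^14·0.55^0 = 0.000014
Total = 0.011431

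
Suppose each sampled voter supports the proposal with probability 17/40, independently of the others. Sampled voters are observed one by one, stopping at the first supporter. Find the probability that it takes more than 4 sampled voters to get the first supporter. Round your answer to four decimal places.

Y = number of sampled voters to the first success; geometric, p = 0.425.
P(Y > 4) = P(first 4 all fail) = (1−p)^4 = 0.109313

0.1093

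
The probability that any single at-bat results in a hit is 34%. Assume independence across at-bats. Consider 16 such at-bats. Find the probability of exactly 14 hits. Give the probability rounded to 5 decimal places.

0.00001

X ~ Binomial(n=16, p=0.34).
P(X=14) = C(16,14) · p^14 · (1−p)^2
= 120 · 2.7587e-07 · 0.4356 = 0.0000144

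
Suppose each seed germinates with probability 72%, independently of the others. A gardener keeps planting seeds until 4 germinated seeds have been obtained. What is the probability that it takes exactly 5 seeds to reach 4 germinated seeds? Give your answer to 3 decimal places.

0.301

Y = trial on which the fourth success occurs; negative binomial, r=4, p=0.72.
P(Y=5) = C(4,3) · p^4 · (1−p)^1
= 4 · 0.26874 · 0.28 = 0.30099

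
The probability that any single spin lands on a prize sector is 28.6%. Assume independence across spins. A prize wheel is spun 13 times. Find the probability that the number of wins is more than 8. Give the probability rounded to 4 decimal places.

X ~ Binomial(13, 0.286); P(X ≥ 9) = Σ C(13,k) p^k (1−p)^(13−k) over k:
  k=9: C(13,9)·0.286^9·0.714^4 = 0.002379
  k=10: C(13,10)·0.286^10·0.714^3 = 0.000381
  k=11: C(13,11)·0.286^11·0.714^2 = 0.000042
  k=12: C(13,12)·0.286^12·0.714^1 = 0.000003
  k=13: C(13,13)·0.286^13·0.714^0 = 0.000000
Total = 0.002805

0.0028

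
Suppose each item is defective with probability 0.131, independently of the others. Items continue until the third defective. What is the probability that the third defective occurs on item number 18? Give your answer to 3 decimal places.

0.037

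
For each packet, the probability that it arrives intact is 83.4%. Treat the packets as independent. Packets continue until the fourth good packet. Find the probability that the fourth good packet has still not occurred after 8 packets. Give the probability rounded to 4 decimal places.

0.0045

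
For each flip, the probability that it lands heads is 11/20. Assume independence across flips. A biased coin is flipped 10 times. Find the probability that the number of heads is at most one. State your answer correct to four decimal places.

X ~ Binomial(10, 0.55); P(X ≤ 1) = Σ C(10,k) p^k (1−p)^(10−k) over k:
  k=0: C(10,0)·0.55^0·0.45^10 = 0.000341
  k=1: C(10,1)·0.55^1·0.45^9 = 0.004162
Total = 0.004502

0.0045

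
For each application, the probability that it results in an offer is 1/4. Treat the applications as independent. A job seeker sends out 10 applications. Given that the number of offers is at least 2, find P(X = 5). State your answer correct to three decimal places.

0.077

X ~ Binomial(10, 0.25). Want P(X=5 | X≥2) = P(X=5) / P(X≥2).
P(X=5) = C(10,5)·0.25^5·0.75^5 = 0.05840
P(X≥2) = 1 − 0.05631 − 0.18771 = 0.75597
Ratio = 0.05840 / 0.75597 = 0.07725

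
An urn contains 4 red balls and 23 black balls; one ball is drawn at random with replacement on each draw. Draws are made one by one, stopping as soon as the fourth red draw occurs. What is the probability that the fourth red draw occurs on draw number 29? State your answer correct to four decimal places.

Y = trial on which the fourth success occurs; negative binomial, r=4, p=0.148148.
P(Y=29) = C(28,3) · p^4 · (1−p)^25
= 3276 · 0.00048171 · 0.018159 = 0.028657

0.0287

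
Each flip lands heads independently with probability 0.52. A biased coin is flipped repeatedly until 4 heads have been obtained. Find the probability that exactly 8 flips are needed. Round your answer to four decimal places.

0.1358

Y = trial on which the fourth success occurs; negative binomial, r=4, p=0.52.
P(Y=8) = C(7,3) · p^4 · (1−p)^4
= 35 · 0.073116 · 0.053084 = 0.135846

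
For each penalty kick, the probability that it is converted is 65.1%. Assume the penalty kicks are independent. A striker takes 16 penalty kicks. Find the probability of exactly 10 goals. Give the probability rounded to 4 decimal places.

X ~ Binomial(n=16, p=0.651).
P(X=10) = C(16,10) · p^10 · (1−p)^6
= 8008 · 0.013671 · 0.001807 = 0.197827

0.1978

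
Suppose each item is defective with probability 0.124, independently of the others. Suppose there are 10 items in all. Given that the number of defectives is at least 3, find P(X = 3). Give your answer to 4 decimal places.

X ~ Binomial(10, 0.124). Want P(X=3 | X≥3) = P(X=3) / P(X≥3).
P(X=3) = C(10,3)·0.124^3·0.876^7 = 0.090568
P(X≥3) = 1 − 0.266098 − 0.376668 − 0.239932 = 0.117302
Ratio = 0.090568 / 0.117302 = 0.772092

0.7721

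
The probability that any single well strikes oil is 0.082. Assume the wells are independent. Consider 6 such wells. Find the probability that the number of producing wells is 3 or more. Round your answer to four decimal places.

X ~ Binomial(6, 0.082); P(X ≥ 3) = Σ C(6,k) p^k (1−p)^(6−k) over k:
  k=3: C(6,3)·0.082^3·0.918^3 = 0.008531
  k=4: C(6,4)·0.082^4·0.918^2 = 0.000572
  k=5: C(6,5)·0.082^5·0.918^1 = 0.000020
  k=6: C(6,6)·0.082^6·0.918^0 = 0.000000
Total = 0.009123

0.0091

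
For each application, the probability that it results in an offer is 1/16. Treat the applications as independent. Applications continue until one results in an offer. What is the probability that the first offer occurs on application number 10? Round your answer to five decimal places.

0.03496

Geometric (trials to first success), p = 0.0625.
P(Y = 10) = (1−p)^9 · p = 0.55942 · 0.0625 = 0.0349640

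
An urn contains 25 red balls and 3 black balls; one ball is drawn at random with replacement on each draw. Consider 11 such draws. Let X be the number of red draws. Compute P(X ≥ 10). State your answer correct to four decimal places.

0.6669

X ~ Binomial(11, 0.892857); P(X ≥ 10) = Σ C(11,k) p^k (1−p)^(11−k) over k:
  k=10: C(11,10)·0.892857^10·0.107143^1 = 0.379468
  k=11: C(11,11)·0.892857^11·0.107143^0 = 0.287476
Total = 0.666945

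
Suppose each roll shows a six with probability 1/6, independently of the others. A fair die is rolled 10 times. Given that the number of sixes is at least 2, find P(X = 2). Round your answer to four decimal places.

0.5640

X ~ Binomial(10, 0.166667). Want P(X=2 | X≥2) = P(X=2) / P(X≥2).
P(X=2) = C(10,2)·0.166667^2·0.833333^8 = 0.290710
P(X≥2) = 1 − 0.161506 − 0.323011 = 0.515483
Ratio = 0.290710 / 0.515483 = 0.563956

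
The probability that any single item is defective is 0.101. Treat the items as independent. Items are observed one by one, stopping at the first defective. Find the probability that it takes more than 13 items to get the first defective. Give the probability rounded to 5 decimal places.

Y = number of items to the first success; geometric, p = 0.101.
P(Y > 13) = P(first 13 all fail) = (1−p)^13 = 0.2505394

0.25054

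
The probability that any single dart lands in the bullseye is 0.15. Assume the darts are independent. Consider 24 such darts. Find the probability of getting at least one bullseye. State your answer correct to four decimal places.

P(at least one) = 1 − P(none) = 1 − (1 − 0.15)^24
= 1 − 0.020233 = 0.979767

0.9798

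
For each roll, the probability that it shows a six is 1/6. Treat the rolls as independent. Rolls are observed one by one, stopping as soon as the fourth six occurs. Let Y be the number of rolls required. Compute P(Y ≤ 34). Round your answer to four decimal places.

0.8413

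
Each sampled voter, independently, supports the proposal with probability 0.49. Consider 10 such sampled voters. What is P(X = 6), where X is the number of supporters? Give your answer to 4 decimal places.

X ~ Binomial(n=10, p=0.49).
P(X=6) = C(10,6) · p^6 · (1−p)^4
= 210 · 0.013841 · 0.067652 = 0.196642

0.1966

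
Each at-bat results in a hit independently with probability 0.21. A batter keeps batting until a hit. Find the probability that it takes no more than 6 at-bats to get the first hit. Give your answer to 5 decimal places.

Y = number of at-bats to the first success; geometric, p = 0.21.
P(Y ≤ 6) = 1 − (1−p)^6 = 1 − 0.2430875 = 0.7569125

0.75691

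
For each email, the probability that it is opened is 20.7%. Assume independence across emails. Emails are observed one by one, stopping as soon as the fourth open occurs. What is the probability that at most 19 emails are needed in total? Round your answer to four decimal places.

0.5750

Finishing within 19 emails ⇔ at least 4 successes in the first 19. With X ~ Binomial(19, 0.207), P(Y ≤ 19) = 1 − P(X ≤ 3).
  k=0: C(19,0)·0.207^0·0.793^19 = 0.012195
  k=1: C(19,1)·0.207^1·0.793^18 = 0.060484
  k=2: C(19,2)·0.207^2·0.793^17 = 0.142096
  k=3: C(19,3)·0.207^3·0.793^16 = 0.210187
1 − 0.424962 = 0.575038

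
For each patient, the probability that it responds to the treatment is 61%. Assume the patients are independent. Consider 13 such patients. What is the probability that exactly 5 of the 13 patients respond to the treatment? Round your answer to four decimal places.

0.0582

X ~ Binomial(n=13, p=0.61).
P(X=5) = C(13,5) · p^5 · (1−p)^8
= 1287 · 0.08446 · 0.0005352 = 0.058176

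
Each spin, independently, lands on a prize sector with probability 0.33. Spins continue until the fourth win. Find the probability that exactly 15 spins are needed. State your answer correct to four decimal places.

Y = trial on which the fourth success occurs; negative binomial, r=4, p=0.33.
P(Y=15) = C(14,3) · p^4 · (1−p)^11
= 364 · 0.011859 · 0.012213 = 0.052721

0.0527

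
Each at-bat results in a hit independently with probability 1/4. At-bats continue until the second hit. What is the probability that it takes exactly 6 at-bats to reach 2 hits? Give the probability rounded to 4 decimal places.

Y = trial on which the second success occurs; negative binomial, r=2, p=0.25.
P(Y=6) = C(5,1) · p^2 · (1−p)^4
= 5 · 0.0625 · 0.31641 = 0.098877

0.0989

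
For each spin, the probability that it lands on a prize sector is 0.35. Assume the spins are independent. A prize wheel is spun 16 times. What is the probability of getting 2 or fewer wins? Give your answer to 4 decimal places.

X ~ Binomial(16, 0.35); P(X ≤ 2) = Σ C(16,k) p^k (1−p)^(16−k) over k:
  k=0: C(16,0)·0.35^0·0.65^16 = 0.001015
  k=1: C(16,1)·0.35^1·0.65^15 = 0.008748
  k=2: C(16,2)·0.35^2·0.65^14 = 0.035327
Total = 0.045090

0.0451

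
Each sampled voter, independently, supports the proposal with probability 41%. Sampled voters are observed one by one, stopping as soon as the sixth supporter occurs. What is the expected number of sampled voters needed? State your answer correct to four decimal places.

14.6341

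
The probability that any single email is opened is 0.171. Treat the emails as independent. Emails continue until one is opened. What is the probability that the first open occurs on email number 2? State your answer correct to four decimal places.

0.1418

Geometric (trials to first success), p = 0.171.
P(Y = 2) = (1−p)^1 · p = 0.829 · 0.171 = 0.141759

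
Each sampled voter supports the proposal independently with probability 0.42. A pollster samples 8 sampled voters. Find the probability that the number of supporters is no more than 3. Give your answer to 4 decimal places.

0.5473

X ~ Binomial(8, 0.42); P(X ≤ 3) = Σ C(8,k) p^k (1−p)^(8−k) over k:
  k=0: C(8,0)·0.42^0·0.58^8 = 0.012806
  k=1: C(8,1)·0.42^1·0.58^7 = 0.074188
  k=2: C(8,2)·0.42^2·0.58^6 = 0.188029
  k=3: C(8,3)·0.42^3·0.58^5 = 0.272318
Total = 0.547341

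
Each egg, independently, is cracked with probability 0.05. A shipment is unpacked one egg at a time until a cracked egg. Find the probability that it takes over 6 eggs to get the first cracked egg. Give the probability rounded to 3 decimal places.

Y = number of eggs to the first success; geometric, p = 0.05.
P(Y > 6) = P(first 6 all fail) = (1−p)^6 = 0.73509

0.735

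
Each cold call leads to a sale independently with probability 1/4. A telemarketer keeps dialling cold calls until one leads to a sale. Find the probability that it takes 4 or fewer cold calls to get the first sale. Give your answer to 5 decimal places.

0.68359

Y = number of cold calls to the first success; geometric, p = 0.25.
P(Y ≤ 4) = 1 − (1−p)^4 = 1 − 0.3164062 = 0.6835938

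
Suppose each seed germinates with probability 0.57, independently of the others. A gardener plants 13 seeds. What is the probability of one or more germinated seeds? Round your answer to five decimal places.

P(at least one) = 1 − P(none) = 1 − (1 − 0.57)^13
= 1 − 0.0000172 = 0.9999828

0.99998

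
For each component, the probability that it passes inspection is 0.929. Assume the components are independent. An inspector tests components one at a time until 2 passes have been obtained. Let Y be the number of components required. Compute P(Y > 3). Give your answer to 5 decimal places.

0.01441

Needing more than 3 components ⇔ fewer than 2 successes in the first 3. With X ~ Binomial(3, 0.929), P(Y > 3) = P(X ≤ 1).
  k=0: C(3,0)·0.929^0·0.071^3 = 0.0003579
  k=1: C(3,1)·0.929^1·0.071^2 = 0.0140493
P(X ≤ 1) = 0.0144072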